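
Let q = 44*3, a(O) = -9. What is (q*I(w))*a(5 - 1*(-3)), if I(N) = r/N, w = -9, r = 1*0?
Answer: 0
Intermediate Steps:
r = 0
I(N) = 0 (I(N) = 0/N = 0)
q = 132
(q*I(w))*a(5 - 1*(-3)) = (132*0)*(-9) = 0*(-9) = 0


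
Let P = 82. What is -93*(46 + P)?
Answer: -11904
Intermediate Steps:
-93*(46 + P) = -93*(46 + 82) = -93*128 = -11904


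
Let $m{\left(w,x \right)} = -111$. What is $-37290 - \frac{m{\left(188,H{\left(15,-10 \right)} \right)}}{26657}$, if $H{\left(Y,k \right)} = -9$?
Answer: $- \frac{994039419}{26657} \approx -37290.0$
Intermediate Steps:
$-37290 - \frac{m{\left(188,H{\left(15,-10 \right)} \right)}}{26657} = -37290 - - \frac{111}{26657} = -37290 + \frac{111}{26657} = - \frac{994039419}{26657}$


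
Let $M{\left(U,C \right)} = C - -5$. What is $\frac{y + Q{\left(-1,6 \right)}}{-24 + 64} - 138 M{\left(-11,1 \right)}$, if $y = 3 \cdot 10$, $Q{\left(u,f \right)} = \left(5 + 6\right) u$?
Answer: $- \frac{33101}{40} \approx -827.53$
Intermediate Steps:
$Q{\left(u,f \right)} = 11 u$
$M{\left(U,C \right)} = 5 + C$ ($M{\left(U,C \right)} = C + 5 = 5 + C$)
$y = 30$
$\frac{y + Q{\left(-1,6 \right)}}{-24 + 64} - 138 M{\left(-11,1 \right)} = \frac{30 + 11 \left(-1\right)}{-24 + 64} - 138 \left(5 + 1\right) = \frac{30 - 11}{40} - 828 = 19 \cdot \frac{1}{40} - 828 = \frac{19}{40} - 828 = - \frac{33101}{40}$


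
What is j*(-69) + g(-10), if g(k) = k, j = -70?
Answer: 4820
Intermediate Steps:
j*(-69) + g(-10) = -70*(-69) - 10 = 4830 - 10 = 4820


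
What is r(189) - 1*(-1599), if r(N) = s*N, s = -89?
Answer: -15222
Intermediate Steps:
r(N) = -89*N
r(189) - 1*(-1599) = -89*189 - 1*(-1599) = -16821 + 1599 = -15222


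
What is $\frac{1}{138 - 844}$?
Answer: $- \frac{1}{706} \approx -0.0014164$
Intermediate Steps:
$\frac{1}{138 - 844} = \frac{1}{-706} = - \frac{1}{706}$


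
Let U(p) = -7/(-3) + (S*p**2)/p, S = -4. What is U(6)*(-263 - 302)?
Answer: 36725/3 ≈ 12242.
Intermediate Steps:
U(p) = 7/3 - 4*p (U(p) = -7/(-3) + (-4*p**2)/p = -7*(-1/3) - 4*p = 7/3 - 4*p)
U(6)*(-263 - 302) = (7/3 - 4*6)*(-263 - 302) = (7/3 - 24)*(-565) = -65/3*(-565) = 36725/3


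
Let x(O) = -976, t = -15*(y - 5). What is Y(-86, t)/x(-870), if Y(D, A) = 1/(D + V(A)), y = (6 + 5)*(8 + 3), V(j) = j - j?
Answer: 1/83936 ≈ 1.1914e-5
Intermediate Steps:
V(j) = 0
y = 121 (y = 11*11 = 121)
t = -1740 (t = -15*(121 - 5) = -15*116 = -1740)
Y(D, A) = 1/D (Y(D, A) = 1/(D + 0) = 1/D)
Y(-86, t)/x(-870) = 1/(-86*(-976)) = -1/86*(-1/976) = 1/83936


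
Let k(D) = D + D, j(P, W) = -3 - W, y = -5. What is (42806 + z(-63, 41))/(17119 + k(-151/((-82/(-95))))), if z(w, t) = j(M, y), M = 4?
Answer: 877564/343767 ≈ 2.5528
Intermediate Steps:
z(w, t) = 2 (z(w, t) = -3 - 1*(-5) = -3 + 5 = 2)
k(D) = 2*D
(42806 + z(-63, 41))/(17119 + k(-151/((-82/(-95))))) = (42806 + 2)/(17119 + 2*(-151/((-82/(-95))))) = 42808/(17119 + 2*(-151/((-82*(-1/95))))) = 42808/(17119 + 2*(-151/82/95)) = 42808/(17119 + 2*(-151*95/82)) = 42808/(17119 + 2*(-14345/82)) = 42808/(17119 - 14345/41) = 42808/(687534/41) = 42808*(41/687534) = 877564/343767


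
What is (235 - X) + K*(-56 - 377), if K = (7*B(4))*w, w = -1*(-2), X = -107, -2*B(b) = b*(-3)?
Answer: -36030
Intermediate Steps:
B(b) = 3*b/2 (B(b) = -b*(-3)/2 = -(-3)*b/2 = 3*b/2)
w = 2
K = 84 (K = (7*((3/2)*4))*2 = (7*6)*2 = 42*2 = 84)
(235 - X) + K*(-56 - 377) = (235 - 1*(-107)) + 84*(-56 - 377) = (235 + 107) + 84*(-433) = 342 - 36372 = -36030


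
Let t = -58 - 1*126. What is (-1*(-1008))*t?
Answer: -185472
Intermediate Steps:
t = -184 (t = -58 - 126 = -184)
(-1*(-1008))*t = -1*(-1008)*(-184) = 1008*(-184) = -185472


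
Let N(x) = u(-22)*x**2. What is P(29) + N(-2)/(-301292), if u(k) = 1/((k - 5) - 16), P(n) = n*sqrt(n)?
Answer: 1/3238889 + 29*sqrt(29) ≈ 156.17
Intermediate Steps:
P(n) = n**(3/2)
u(k) = 1/(-21 + k) (u(k) = 1/((-5 + k) - 16) = 1/(-21 + k))
N(x) = -x**2/43 (N(x) = x**2/(-21 - 22) = x**2/(-43) = -x**2/43)
P(29) + N(-2)/(-301292) = 29**(3/2) - 1/43*(-2)**2/(-301292) = 29*sqrt(29) - 1/43*4*(-1/301292) = 29*sqrt(29) - 4/43*(-1/301292) = 29*sqrt(29) + 1/3238889 = 1/3238889 + 29*sqrt(29)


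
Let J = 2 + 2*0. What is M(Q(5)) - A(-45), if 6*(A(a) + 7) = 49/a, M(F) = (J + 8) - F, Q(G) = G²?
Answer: -2111/270 ≈ -7.8185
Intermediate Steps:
J = 2 (J = 2 + 0 = 2)
M(F) = 10 - F (M(F) = (2 + 8) - F = 10 - F)
A(a) = -7 + 49/(6*a) (A(a) = -7 + (49/a)/6 = -7 + 49/(6*a))
M(Q(5)) - A(-45) = (10 - 1*5²) - (-7 + (49/6)/(-45)) = (10 - 1*25) - (-7 + (49/6)*(-1/45)) = (10 - 25) - (-7 - 49/270) = -15 - 1*(-1939/270) = -15 + 1939/270 = -2111/270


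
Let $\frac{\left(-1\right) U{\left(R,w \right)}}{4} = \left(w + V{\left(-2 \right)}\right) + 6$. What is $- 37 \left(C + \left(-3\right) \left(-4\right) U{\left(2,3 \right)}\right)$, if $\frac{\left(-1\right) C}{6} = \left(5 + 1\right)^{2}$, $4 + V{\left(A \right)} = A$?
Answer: $13320$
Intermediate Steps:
$V{\left(A \right)} = -4 + A$
$C = -216$ ($C = - 6 \left(5 + 1\right)^{2} = - 6 \cdot 6^{2} = \left(-6\right) 36 = -216$)
$U{\left(R,w \right)} = - 4 w$ ($U{\left(R,w \right)} = - 4 \left(\left(w - 6\right) + 6\right) = - 4 \left(\left(-6 + w\right) + 6\right) = - 4 w$)
$- 37 \left(C + \left(-3\right) \left(-4\right) U{\left(2,3 \right)}\right) = - 37 \left(-216 + \left(-3\right) \left(-4\right) \left(\left(-4\right) 3\right)\right) = - 37 \left(-216 + 12 \left(-12\right)\right) = - 37 \left(-216 - 144\right) = \left(-37\right) \left(-360\right) = 13320$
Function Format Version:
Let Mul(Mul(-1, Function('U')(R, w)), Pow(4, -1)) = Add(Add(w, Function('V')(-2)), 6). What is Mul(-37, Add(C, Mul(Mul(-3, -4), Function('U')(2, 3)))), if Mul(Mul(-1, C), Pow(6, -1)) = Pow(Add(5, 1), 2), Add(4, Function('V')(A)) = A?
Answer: 13320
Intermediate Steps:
Function('V')(A) = Add(-4, A)
C = -216 (C = Mul(-6, Pow(Add(5, 1), 2)) = Mul(-6, Pow(6, 2)) = Mul(-6, 36) = -216)
Function('U')(R, w) = Mul(-4, w) (Function('U')(R, w) = Mul(-4, Add(Add(w, Add(-4, -2)), 6)) = Mul(-4, Add(Add(w, -6), 6)) = Mul(-4, Add(Add(-6, w), 6)) = Mul(-4, w))
Mul(-37, Add(C, Mul(Mul(-3, -4), Function('U')(2, 3)))) = Mul(-37, Add(-216, Mul(Mul(-3, -4), Mul(-4, 3)))) = Mul(-37, Add(-216, Mul(12, -12))) = Mul(-37, Add(-216, -144)) = Mul(-37, -360) = 13320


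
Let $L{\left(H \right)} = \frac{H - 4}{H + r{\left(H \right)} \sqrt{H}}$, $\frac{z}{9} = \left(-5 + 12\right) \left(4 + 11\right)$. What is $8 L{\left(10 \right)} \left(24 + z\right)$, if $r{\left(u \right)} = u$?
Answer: $- \frac{2584}{5} + \frac{2584 \sqrt{10}}{5} \approx 1117.5$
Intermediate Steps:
$z = 945$ ($z = 9 \left(-5 + 12\right) \left(4 + 11\right) = 9 \cdot 7 \cdot 15 = 9 \cdot 105 = 945$)
$L{\left(H \right)} = \frac{-4 + H}{H + H^{\frac{3}{2}}}$ ($L{\left(H \right)} = \frac{H - 4}{H + H \sqrt{H}} = \frac{-4 + H}{H + H^{\frac{3}{2}}}$)
$8 L{\left(10 \right)} \left(24 + z\right) = 8 \frac{-4 + 10}{10 + 10^{\frac{3}{2}}} \left(24 + 945\right) = 8 \frac{1}{10 + 10 \sqrt{10}} \cdot 6 \cdot 969 = 8 \frac{6}{10 + 10 \sqrt{10}} \cdot 969 = \frac{48}{10 + 10 \sqrt{10}} \cdot 969 = \frac{46512}{10 + 10 \sqrt{10}}$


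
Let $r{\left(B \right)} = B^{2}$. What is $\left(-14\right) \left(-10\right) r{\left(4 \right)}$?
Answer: $2240$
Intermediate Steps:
$\left(-14\right) \left(-10\right) r{\left(4 \right)} = \left(-14\right) \left(-10\right) 4^{2} = 140 \cdot 16 = 2240$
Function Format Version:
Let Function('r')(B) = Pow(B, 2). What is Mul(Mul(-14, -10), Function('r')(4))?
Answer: 2240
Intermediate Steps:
Mul(Mul(-14, -10), Function('r')(4)) = Mul(Mul(-14, -10), Pow(4, 2)) = Mul(140, 16) = 2240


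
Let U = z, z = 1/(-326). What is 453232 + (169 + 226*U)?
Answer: 73904250/163 ≈ 4.5340e+5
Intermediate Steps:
z = -1/326 ≈ -0.0030675
U = -1/326 ≈ -0.0030675
453232 + (169 + 226*U) = 453232 + (169 + 226*(-1/326)) = 453232 + (169 - 113/163) = 453232 + 27434/163 = 73904250/163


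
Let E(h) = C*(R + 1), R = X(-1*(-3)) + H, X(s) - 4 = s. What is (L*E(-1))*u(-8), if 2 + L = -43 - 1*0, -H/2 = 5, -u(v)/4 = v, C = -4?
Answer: -11520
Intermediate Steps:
X(s) = 4 + s
u(v) = -4*v
H = -10 (H = -2*5 = -10)
R = -3 (R = (4 - 1*(-3)) - 10 = (4 + 3) - 10 = 7 - 10 = -3)
L = -45 (L = -2 + (-43 - 1*0) = -2 + (-43 + 0) = -2 - 43 = -45)
E(h) = 8 (E(h) = -4*(-3 + 1) = -4*(-2) = 8)
(L*E(-1))*u(-8) = (-45*8)*(-4*(-8)) = -360*32 = -11520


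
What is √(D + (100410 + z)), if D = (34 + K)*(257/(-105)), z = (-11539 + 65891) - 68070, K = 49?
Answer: √953539545/105 ≈ 294.09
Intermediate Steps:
z = -13718 (z = 54352 - 68070 = -13718)
D = -21331/105 (D = (34 + 49)*(257/(-105)) = 83*(257*(-1/105)) = 83*(-257/105) = -21331/105 ≈ -203.15)
√(D + (100410 + z)) = √(-21331/105 + (100410 - 13718)) = √(-21331/105 + 86692) = √(9081329/105) = √953539545/105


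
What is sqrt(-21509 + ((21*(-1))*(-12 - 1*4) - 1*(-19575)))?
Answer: I*sqrt(1598) ≈ 39.975*I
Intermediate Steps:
sqrt(-21509 + ((21*(-1))*(-12 - 1*4) - 1*(-19575))) = sqrt(-21509 + (-21*(-12 - 4) + 19575)) = sqrt(-21509 + (-21*(-16) + 19575)) = sqrt(-21509 + (336 + 19575)) = sqrt(-21509 + 19911) = sqrt(-1598) = I*sqrt(1598)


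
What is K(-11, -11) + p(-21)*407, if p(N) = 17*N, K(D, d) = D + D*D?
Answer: -145189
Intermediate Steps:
K(D, d) = D + D**2
K(-11, -11) + p(-21)*407 = -11*(1 - 11) + (17*(-21))*407 = -11*(-10) - 357*407 = 110 - 145299 = -145189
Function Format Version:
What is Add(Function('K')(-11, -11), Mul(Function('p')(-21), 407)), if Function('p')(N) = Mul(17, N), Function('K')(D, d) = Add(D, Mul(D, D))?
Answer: -145189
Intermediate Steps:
Function('K')(D, d) = Add(D, Pow(D, 2))
Add(Function('K')(-11, -11), Mul(Function('p')(-21), 407)) = Add(Mul(-11, Add(1, -11)), Mul(Mul(17, -21), 407)) = Add(Mul(-11, -10), Mul(-357, 407)) = Add(110, -145299) = -145189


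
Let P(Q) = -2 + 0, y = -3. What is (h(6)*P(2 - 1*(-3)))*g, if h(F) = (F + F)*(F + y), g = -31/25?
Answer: 2232/25 ≈ 89.280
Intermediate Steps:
P(Q) = -2
g = -31/25 (g = -31*1/25 = -31/25 ≈ -1.2400)
h(F) = 2*F*(-3 + F) (h(F) = (F + F)*(F - 3) = (2*F)*(-3 + F) = 2*F*(-3 + F))
(h(6)*P(2 - 1*(-3)))*g = ((2*6*(-3 + 6))*(-2))*(-31/25) = ((2*6*3)*(-2))*(-31/25) = (36*(-2))*(-31/25) = -72*(-31/25) = 2232/25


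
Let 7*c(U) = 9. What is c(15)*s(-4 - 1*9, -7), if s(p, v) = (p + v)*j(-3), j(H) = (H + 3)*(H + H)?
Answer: 0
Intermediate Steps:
c(U) = 9/7 (c(U) = (⅐)*9 = 9/7)
j(H) = 2*H*(3 + H) (j(H) = (3 + H)*(2*H) = 2*H*(3 + H))
s(p, v) = 0 (s(p, v) = (p + v)*(2*(-3)*(3 - 3)) = (p + v)*(2*(-3)*0) = (p + v)*0 = 0)
c(15)*s(-4 - 1*9, -7) = (9/7)*0 = 0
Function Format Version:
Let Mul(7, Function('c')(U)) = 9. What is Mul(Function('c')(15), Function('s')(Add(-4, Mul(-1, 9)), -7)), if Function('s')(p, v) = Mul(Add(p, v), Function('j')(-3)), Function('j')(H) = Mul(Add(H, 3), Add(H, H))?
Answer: 0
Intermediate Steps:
Function('c')(U) = Rational(9, 7) (Function('c')(U) = Mul(Rational(1, 7), 9) = Rational(9, 7))
Function('j')(H) = Mul(2, H, Add(3, H)) (Function('j')(H) = Mul(Add(3, H), Mul(2, H)) = Mul(2, H, Add(3, H)))
Function('s')(p, v) = 0 (Function('s')(p, v) = Mul(Add(p, v), Mul(2, -3, Add(3, -3))) = Mul(Add(p, v), Mul(2, -3, 0)) = Mul(Add(p, v), 0) = 0)
Mul(Function('c')(15), Function('s')(Add(-4, Mul(-1, 9)), -7)) = Mul(Rational(9, 7), 0) = 0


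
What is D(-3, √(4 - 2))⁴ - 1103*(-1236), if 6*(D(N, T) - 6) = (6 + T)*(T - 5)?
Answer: 441713009/324 + 44*√2/27 ≈ 1.3633e+6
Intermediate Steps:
D(N, T) = 6 + (-5 + T)*(6 + T)/6 (D(N, T) = 6 + ((6 + T)*(T - 5))/6 = 6 + ((6 + T)*(-5 + T))/6 = 6 + ((-5 + T)*(6 + T))/6 = 6 + (-5 + T)*(6 + T)/6)
D(-3, √(4 - 2))⁴ - 1103*(-1236) = (1 + √(4 - 2)/6 + (√(4 - 2))²/6)⁴ - 1103*(-1236) = (1 + √2/6 + (√2)²/6)⁴ + 1363308 = (1 + √2/6 + (⅙)*2)⁴ + 1363308 = (1 + √2/6 + ⅓)⁴ + 1363308 = (4/3 + √2/6)⁴ + 1363308 = 1363308 + (4/3 + √2/6)⁴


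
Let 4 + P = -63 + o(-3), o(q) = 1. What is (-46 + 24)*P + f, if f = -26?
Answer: 1426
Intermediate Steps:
P = -66 (P = -4 + (-63 + 1) = -4 - 62 = -66)
(-46 + 24)*P + f = (-46 + 24)*(-66) - 26 = -22*(-66) - 26 = 1452 - 26 = 1426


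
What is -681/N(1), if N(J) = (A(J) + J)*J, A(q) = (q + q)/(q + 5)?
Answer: -2043/4 ≈ -510.75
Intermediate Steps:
A(q) = 2*q/(5 + q) (A(q) = (2*q)/(5 + q) = 2*q/(5 + q))
N(J) = J*(J + 2*J/(5 + J)) (N(J) = (2*J/(5 + J) + J)*J = (J + 2*J/(5 + J))*J = J*(J + 2*J/(5 + J)))
-681/N(1) = -681*(5 + 1)/(7 + 1) = -681/(1*8/6) = -681/(1*(1/6)*8) = -681/4/3 = -681*3/4 = -2043/4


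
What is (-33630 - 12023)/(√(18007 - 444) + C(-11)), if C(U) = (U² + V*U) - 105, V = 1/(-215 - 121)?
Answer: 82633390896/1953772679 - 5154041088*√17563/1953772679 ≈ -307.31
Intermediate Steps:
V = -1/336 (V = 1/(-336) = -1/336 ≈ -0.0029762)
C(U) = -105 + U² - U/336 (C(U) = (U² - U/336) - 105 = -105 + U² - U/336)
(-33630 - 12023)/(√(18007 - 444) + C(-11)) = (-33630 - 12023)/(√(18007 - 444) + (-105 + (-11)² - 1/336*(-11))) = -45653/(√17563 + (-105 + 121 + 11/336)) = -45653/(√17563 + 5387/336) = -45653/(5387/336 + √17563)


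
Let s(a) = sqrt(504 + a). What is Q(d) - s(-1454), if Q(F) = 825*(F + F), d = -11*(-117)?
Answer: 2123550 - 5*I*sqrt(38) ≈ 2.1236e+6 - 30.822*I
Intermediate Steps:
d = 1287
Q(F) = 1650*F (Q(F) = 825*(2*F) = 1650*F)
Q(d) - s(-1454) = 1650*1287 - sqrt(504 - 1454) = 2123550 - sqrt(-950) = 2123550 - 5*I*sqrt(38)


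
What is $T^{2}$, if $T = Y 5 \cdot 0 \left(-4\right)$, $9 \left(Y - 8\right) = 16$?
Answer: $0$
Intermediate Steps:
$Y = \frac{88}{9}$ ($Y = 8 + \frac{1}{9} \cdot 16 = 8 + \frac{16}{9} = \frac{88}{9} \approx 9.7778$)
$T = 0$ ($T = \frac{88 \cdot 5 \cdot 0 \left(-4\right)}{9} = \frac{88 \cdot 0 \left(-4\right)}{9} = \frac{88}{9} \cdot 0 = 0$)
$T^{2} = 0^{2} = 0$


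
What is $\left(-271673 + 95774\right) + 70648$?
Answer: $-105251$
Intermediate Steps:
$\left(-271673 + 95774\right) + 70648 = -175899 + 70648 = -105251$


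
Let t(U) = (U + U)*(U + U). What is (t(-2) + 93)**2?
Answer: 11881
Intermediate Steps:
t(U) = 4*U**2 (t(U) = (2*U)*(2*U) = 4*U**2)
(t(-2) + 93)**2 = (4*(-2)**2 + 93)**2 = (4*4 + 93)**2 = (16 + 93)**2 = 109**2 = 11881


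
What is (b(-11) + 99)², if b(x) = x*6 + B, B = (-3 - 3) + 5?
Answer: 1024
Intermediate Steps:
B = -1 (B = -6 + 5 = -1)
b(x) = -1 + 6*x (b(x) = x*6 - 1 = 6*x - 1 = -1 + 6*x)
(b(-11) + 99)² = ((-1 + 6*(-11)) + 99)² = ((-1 - 66) + 99)² = (-67 + 99)² = 32² = 1024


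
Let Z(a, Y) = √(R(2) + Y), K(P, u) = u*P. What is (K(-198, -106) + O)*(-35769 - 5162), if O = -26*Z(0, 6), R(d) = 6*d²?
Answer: -859059828 + 1064206*√30 ≈ -8.5323e+8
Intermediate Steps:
K(P, u) = P*u
Z(a, Y) = √(24 + Y) (Z(a, Y) = √(6*2² + Y) = √(6*4 + Y) = √(24 + Y))
O = -26*√30 (O = -26*√(24 + 6) = -26*√30 ≈ -142.41)
(K(-198, -106) + O)*(-35769 - 5162) = (-198*(-106) - 26*√30)*(-35769 - 5162) = (20988 - 26*√30)*(-40931) = -859059828 + 1064206*√30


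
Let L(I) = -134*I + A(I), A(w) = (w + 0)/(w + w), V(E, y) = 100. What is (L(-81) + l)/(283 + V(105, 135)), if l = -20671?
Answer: -19633/766 ≈ -25.631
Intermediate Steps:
A(w) = 1/2 (A(w) = w/((2*w)) = w*(1/(2*w)) = 1/2)
L(I) = 1/2 - 134*I (L(I) = -134*I + 1/2 = 1/2 - 134*I)
(L(-81) + l)/(283 + V(105, 135)) = ((1/2 - 134*(-81)) - 20671)/(283 + 100) = ((1/2 + 10854) - 20671)/383 = (21709/2 - 20671)*(1/383) = -19633/2*1/383 = -19633/766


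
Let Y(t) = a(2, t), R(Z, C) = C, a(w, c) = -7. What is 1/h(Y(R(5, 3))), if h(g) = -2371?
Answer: -1/2371 ≈ -0.00042176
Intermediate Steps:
Y(t) = -7
1/h(Y(R(5, 3))) = 1/(-2371) = -1/2371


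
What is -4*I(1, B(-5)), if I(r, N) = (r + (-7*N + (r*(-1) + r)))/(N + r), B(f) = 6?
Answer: 164/7 ≈ 23.429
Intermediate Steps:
I(r, N) = (r - 7*N)/(N + r) (I(r, N) = (r + (-7*N + (-r + r)))/(N + r) = (r + (-7*N + 0))/(N + r) = (r - 7*N)/(N + r))
-4*I(1, B(-5)) = -4*(1 - 7*6)/(6 + 1) = -4*(1 - 42)/7 = -4*(-41)/7 = -4*(-41/7) = 164/7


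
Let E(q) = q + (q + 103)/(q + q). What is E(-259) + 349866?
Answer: 90548291/259 ≈ 3.4961e+5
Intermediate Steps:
E(q) = q + (103 + q)/(2*q) (E(q) = q + (103 + q)/((2*q)) = q + (103 + q)*(1/(2*q)) = q + (103 + q)/(2*q))
E(-259) + 349866 = (1/2 - 259 + (103/2)/(-259)) + 349866 = (1/2 - 259 + (103/2)*(-1/259)) + 349866 = (1/2 - 259 - 103/518) + 349866 = -67003/259 + 349866 = 90548291/259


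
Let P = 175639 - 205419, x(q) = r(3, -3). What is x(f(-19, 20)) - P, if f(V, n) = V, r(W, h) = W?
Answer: 29783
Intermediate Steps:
x(q) = 3
P = -29780
x(f(-19, 20)) - P = 3 - 1*(-29780) = 3 + 29780 = 29783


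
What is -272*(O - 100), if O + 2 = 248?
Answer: -39712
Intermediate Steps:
O = 246 (O = -2 + 248 = 246)
-272*(O - 100) = -272*(246 - 100) = -272*146 = -39712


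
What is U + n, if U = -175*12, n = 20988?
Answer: 18888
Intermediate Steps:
U = -2100
U + n = -2100 + 20988 = 18888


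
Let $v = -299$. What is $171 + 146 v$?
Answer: $-43483$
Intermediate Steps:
$171 + 146 v = 171 + 146 \left(-299\right) = 171 - 43654 = -43483$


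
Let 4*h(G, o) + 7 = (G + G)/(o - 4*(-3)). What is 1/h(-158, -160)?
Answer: -37/45 ≈ -0.82222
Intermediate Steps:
h(G, o) = -7/4 + G/(2*(12 + o)) (h(G, o) = -7/4 + ((G + G)/(o - 4*(-3)))/4 = -7/4 + ((2*G)/(o + 12))/4 = -7/4 + ((2*G)/(12 + o))/4 = -7/4 + (2*G/(12 + o))/4 = -7/4 + G/(2*(12 + o)))
1/h(-158, -160) = 1/((-84 - 7*(-160) + 2*(-158))/(4*(12 - 160))) = 1/((1/4)*(-84 + 1120 - 316)/(-148)) = 1/((1/4)*(-1/148)*720) = 1/(-45/37) = -37/45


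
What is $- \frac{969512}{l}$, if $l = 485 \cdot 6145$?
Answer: $- \frac{969512}{2980325} \approx -0.3253$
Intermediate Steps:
$l = 2980325$
$- \frac{969512}{l} = - \frac{969512}{2980325}$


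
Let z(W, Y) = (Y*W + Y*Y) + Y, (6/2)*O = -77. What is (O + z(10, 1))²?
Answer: 1681/9 ≈ 186.78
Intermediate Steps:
O = -77/3 (O = (⅓)*(-77) = -77/3 ≈ -25.667)
z(W, Y) = Y + Y² + W*Y (z(W, Y) = (W*Y + Y²) + Y = (Y² + W*Y) + Y = Y + Y² + W*Y)
(O + z(10, 1))² = (-77/3 + 1*(1 + 10 + 1))² = (-77/3 + 1*12)² = (-77/3 + 12)² = (-41/3)² = 1681/9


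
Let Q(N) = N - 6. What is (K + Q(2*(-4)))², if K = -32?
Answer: 2116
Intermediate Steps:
Q(N) = -6 + N
(K + Q(2*(-4)))² = (-32 + (-6 + 2*(-4)))² = (-32 + (-6 - 8))² = (-32 - 14)² = (-46)² = 2116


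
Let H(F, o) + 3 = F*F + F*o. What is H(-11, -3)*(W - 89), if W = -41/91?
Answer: -1229140/91 ≈ -13507.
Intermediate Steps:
W = -41/91 (W = -41*1/91 = -41/91 ≈ -0.45055)
H(F, o) = -3 + F² + F*o (H(F, o) = -3 + (F*F + F*o) = -3 + (F² + F*o) = -3 + F² + F*o)
H(-11, -3)*(W - 89) = (-3 + (-11)² - 11*(-3))*(-41/91 - 89) = (-3 + 121 + 33)*(-8140/91) = 151*(-8140/91) = -1229140/91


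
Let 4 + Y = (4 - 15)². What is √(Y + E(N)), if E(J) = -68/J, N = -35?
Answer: √145705/35 ≈ 10.906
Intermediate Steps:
Y = 117 (Y = -4 + (4 - 15)² = -4 + (-11)² = -4 + 121 = 117)
√(Y + E(N)) = √(117 - 68/(-35)) = √(117 - 68*(-1/35)) = √(117 + 68/35) = √(4163/35) = √145705/35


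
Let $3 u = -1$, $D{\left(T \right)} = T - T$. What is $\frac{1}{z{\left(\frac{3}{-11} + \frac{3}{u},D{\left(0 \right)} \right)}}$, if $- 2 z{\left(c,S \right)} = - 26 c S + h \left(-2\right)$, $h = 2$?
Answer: $\frac{1}{2} \approx 0.5$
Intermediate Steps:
$D{\left(T \right)} = 0$
$u = - \frac{1}{3}$ ($u = \frac{1}{3} \left(-1\right) = - \frac{1}{3} \approx -0.33333$)
$z{\left(c,S \right)} = 2 + 13 S c$ ($z{\left(c,S \right)} = - \frac{- 26 c S + 2 \left(-2\right)}{2} = - \frac{- 26 S c - 4}{2} = - \frac{-4 - 26 S c}{2} = 2 + 13 S c$)
$\frac{1}{z{\left(\frac{3}{-11} + \frac{3}{u},D{\left(0 \right)} \right)}} = \frac{1}{2 + 13 \cdot 0 \left(\frac{3}{-11} + \frac{3}{- \frac{1}{3}}\right)} = \frac{1}{2 + 13 \cdot 0 \left(3 \left(- \frac{1}{11}\right) + 3 \left(-3\right)\right)} = \frac{1}{2 + 13 \cdot 0 \left(- \frac{3}{11} - 9\right)} = \frac{1}{2 + 13 \cdot 0 \left(- \frac{102}{11}\right)} = \frac{1}{2 + 0} = \frac{1}{2}$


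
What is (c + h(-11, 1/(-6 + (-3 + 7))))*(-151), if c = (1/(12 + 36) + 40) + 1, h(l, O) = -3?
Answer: -275575/48 ≈ -5741.1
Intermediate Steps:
c = 1969/48 (c = (1/48 + 40) + 1 = 1921/48 + 1 = 1969/48 ≈ 41.021)
(c + h(-11, 1/(-6 + (-3 + 7))))*(-151) = (1969/48 - 3)*(-151) = (1825/48)*(-151) = -275575/48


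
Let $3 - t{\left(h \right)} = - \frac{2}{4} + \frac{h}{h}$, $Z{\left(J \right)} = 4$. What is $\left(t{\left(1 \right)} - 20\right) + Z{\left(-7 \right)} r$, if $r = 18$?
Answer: $\frac{109}{2} \approx 54.5$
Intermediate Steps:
$t{\left(h \right)} = \frac{5}{2}$ ($t{\left(h \right)} = 3 - \left(- \frac{2}{4} + \frac{h}{h}\right) = 3 - \left(\left(-2\right) \frac{1}{4} + 1\right) = 3 - \left(- \frac{1}{2} + 1\right) = 3 - \frac{1}{2} = \frac{5}{2}$)
$\left(t{\left(1 \right)} - 20\right) + Z{\left(-7 \right)} r = \left(\frac{5}{2} - 20\right) + 4 \cdot 18 = \left(\frac{5}{2} - 20\right) + 72 = - \frac{35}{2} + 72 = \frac{109}{2}$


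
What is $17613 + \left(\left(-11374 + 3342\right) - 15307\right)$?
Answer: $-5726$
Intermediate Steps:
$17613 + \left(\left(-11374 + 3342\right) - 15307\right) = 17613 - 23339 = -5726$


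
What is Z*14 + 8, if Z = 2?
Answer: 36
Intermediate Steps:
Z*14 + 8 = 2*14 + 8 = 28 + 8 = 36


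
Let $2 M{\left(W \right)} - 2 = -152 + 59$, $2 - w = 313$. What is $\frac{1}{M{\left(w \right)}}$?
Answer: $- \frac{2}{91} \approx -0.021978$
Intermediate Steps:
$w = -311$ ($w = 2 - 313 = -311$)
$M{\left(W \right)} = - \frac{91}{2}$ ($M{\left(W \right)} = 1 + \frac{-152 + 59}{2} = 1 + \frac{1}{2} \left(-93\right) = 1 - \frac{93}{2} = - \frac{91}{2}$)
$\frac{1}{M{\left(w \right)}} = \frac{1}{- \frac{91}{2}} = - \frac{2}{91}$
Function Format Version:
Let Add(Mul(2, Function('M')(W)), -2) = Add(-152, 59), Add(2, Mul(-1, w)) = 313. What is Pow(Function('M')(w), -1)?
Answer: Rational(-2, 91) ≈ -0.021978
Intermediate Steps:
w = -311 (w = Add(2, Mul(-1, 313)) = Add(2, -313) = -311)
Function('M')(W) = Rational(-91, 2) (Function('M')(W) = Add(1, Mul(Rational(1, 2), Add(-152, 59))) = Add(1, Mul(Rational(1, 2), -93)) = Add(1, Rational(-93, 2)) = Rational(-91, 2))
Pow(Function('M')(w), -1) = Pow(Rational(-91, 2), -1) = Rational(-2, 91)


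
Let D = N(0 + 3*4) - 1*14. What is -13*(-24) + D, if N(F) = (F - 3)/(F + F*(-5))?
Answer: 4765/16 ≈ 297.81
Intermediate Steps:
N(F) = -(-3 + F)/(4*F) (N(F) = (-3 + F)/(F - 5*F) = (-3 + F)/((-4*F)) = (-3 + F)*(-1/(4*F)) = -(-3 + F)/(4*F))
D = -227/16 (D = (3 - (0 + 3*4))/(4*(0 + 3*4)) - 1*14 = (3 - (0 + 12))/(4*(0 + 12)) - 14 = (¼)*(3 - 1*12)/12 - 14 = (¼)*(1/12)*(3 - 12) - 14 = (¼)*(1/12)*(-9) - 14 = -3/16 - 14 = -227/16 ≈ -14.188)
-13*(-24) + D = -13*(-24) - 227/16 = 312 - 227/16 = 4765/16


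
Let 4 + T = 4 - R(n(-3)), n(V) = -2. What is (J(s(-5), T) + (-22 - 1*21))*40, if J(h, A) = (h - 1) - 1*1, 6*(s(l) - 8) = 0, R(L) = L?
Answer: -1480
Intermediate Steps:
s(l) = 8 (s(l) = 8 + (1/6)*0 = 8 + 0 = 8)
T = 2 (T = -4 + (4 - 1*(-2)) = -4 + (4 + 2) = -4 + 6 = 2)
J(h, A) = -2 + h (J(h, A) = (-1 + h) - 1 = -2 + h)
(J(s(-5), T) + (-22 - 1*21))*40 = ((-2 + 8) + (-22 - 1*21))*40 = (6 + (-22 - 21))*40 = (6 - 43)*40 = -37*40 = -1480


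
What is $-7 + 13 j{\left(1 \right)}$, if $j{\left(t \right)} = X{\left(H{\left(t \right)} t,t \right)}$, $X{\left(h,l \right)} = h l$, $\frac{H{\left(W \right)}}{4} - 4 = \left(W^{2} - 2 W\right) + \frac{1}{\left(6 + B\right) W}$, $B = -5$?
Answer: $201$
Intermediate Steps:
$H{\left(W \right)} = 16 - 8 W + \frac{4}{W} + 4 W^{2}$ ($H{\left(W \right)} = 16 + 4 \left(\left(W^{2} - 2 W\right) + \frac{1}{\left(6 - 5\right) W}\right) = 16 + 4 \left(\left(W^{2} - 2 W\right) + \frac{1}{1 W}\right) = 16 + 4 \left(\left(W^{2} - 2 W\right) + 1 \frac{1}{W}\right) = 16 + 4 \left(\left(W^{2} - 2 W\right) + \frac{1}{W}\right) = 16 + 4 \left(\frac{1}{W} + W^{2} - 2 W\right) = 16 + \left(- 8 W + \frac{4}{W} + 4 W^{2}\right) = 16 - 8 W + \frac{4}{W} + 4 W^{2}$)
$j{\left(t \right)} = t^{2} \left(16 - 8 t + \frac{4}{t} + 4 t^{2}\right)$ ($j{\left(t \right)} = \left(16 - 8 t + \frac{4}{t} + 4 t^{2}\right) t t = t \left(16 - 8 t + \frac{4}{t} + 4 t^{2}\right) t = t^{2} \left(16 - 8 t + \frac{4}{t} + 4 t^{2}\right)$)
$-7 + 13 j{\left(1 \right)} = -7 + 13 \cdot 4 \cdot 1 \left(1 + 1^{3} - 2 \cdot 1^{2} + 4 \cdot 1\right) = -7 + 13 \cdot 4 \cdot 1 \left(1 + 1 - 2 + 4\right) = -7 + 13 \cdot 4 \cdot 1 \cdot 4 = -7 + 13 \cdot 16 = -7 + 208 = 201$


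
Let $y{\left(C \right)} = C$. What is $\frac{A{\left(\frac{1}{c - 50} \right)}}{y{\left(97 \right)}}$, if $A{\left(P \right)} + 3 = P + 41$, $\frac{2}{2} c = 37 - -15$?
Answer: $\frac{77}{194} \approx 0.39691$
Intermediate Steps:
$c = 52$ ($c = 37 - -15 = 37 + 15 = 52$)
$A{\left(P \right)} = 38 + P$ ($A{\left(P \right)} = -3 + \left(P + 41\right) = -3 + \left(41 + P\right) = 38 + P$)
$\frac{A{\left(\frac{1}{c - 50} \right)}}{y{\left(97 \right)}} = \frac{38 + \frac{1}{52 - 50}}{97} = \left(38 + \frac{1}{2}\right) \frac{1}{97} = \frac{77}{2} \cdot \frac{1}{97} = \frac{77}{194}$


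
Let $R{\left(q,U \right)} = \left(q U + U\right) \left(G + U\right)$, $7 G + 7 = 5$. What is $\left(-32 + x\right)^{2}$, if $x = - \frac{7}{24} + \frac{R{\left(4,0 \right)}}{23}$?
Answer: $\frac{600625}{576} \approx 1042.8$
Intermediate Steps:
$G = - \frac{2}{7}$ ($G = -1 + \frac{1}{7} \cdot 5 = -1 + \frac{5}{7} = - \frac{2}{7} \approx -0.28571$)
$R{\left(q,U \right)} = \left(- \frac{2}{7} + U\right) \left(U + U q\right)$ ($R{\left(q,U \right)} = \left(q U + U\right) \left(- \frac{2}{7} + U\right) = \left(U q + U\right) \left(- \frac{2}{7} + U\right) = \left(U + U q\right) \left(- \frac{2}{7} + U\right) = \left(- \frac{2}{7} + U\right) \left(U + U q\right)$)
$x = - \frac{7}{24}$ ($x = - \frac{7}{24} + \frac{\frac{1}{7} \cdot 0 \left(-2 - 8 + 7 \cdot 0 + 7 \cdot 0 \cdot 4\right)}{23} = \left(-7\right) \frac{1}{24} + \frac{1}{7} \cdot 0 \left(-2 - 8 + 0 + 0\right) \frac{1}{23} = - \frac{7}{24} + \frac{1}{7} \cdot 0 \left(-10\right) \frac{1}{23} = - \frac{7}{24} + 0 \cdot \frac{1}{23} = - \frac{7}{24} + 0 = - \frac{7}{24} \approx -0.29167$)
$\left(-32 + x\right)^{2} = \left(-32 - \frac{7}{24}\right)^{2} = \left(- \frac{775}{24}\right)^{2} = \frac{600625}{576}$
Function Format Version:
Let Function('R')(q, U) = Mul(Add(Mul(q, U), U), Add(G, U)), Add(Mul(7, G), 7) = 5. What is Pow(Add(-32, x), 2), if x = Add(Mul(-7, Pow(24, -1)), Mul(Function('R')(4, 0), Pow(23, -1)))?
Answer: Rational(600625, 576) ≈ 1042.8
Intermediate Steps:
G = Rational(-2, 7) (G = Add(-1, Mul(Rational(1, 7), 5)) = Add(-1, Rational(5, 7)) = Rational(-2, 7) ≈ -0.28571)
Function('R')(q, U) = Mul(Add(Rational(-2, 7), U), Add(U, Mul(U, q))) (Function('R')(q, U) = Mul(Add(Mul(q, U), U), Add(Rational(-2, 7), U)) = Mul(Add(Mul(U, q), U), Add(Rational(-2, 7), U)) = Mul(Add(U, Mul(U, q)), Add(Rational(-2, 7), U)) = Mul(Add(Rational(-2, 7), U), Add(U, Mul(U, q))))
x = Rational(-7, 24) (x = Add(Mul(-7, Pow(24, -1)), Mul(Mul(Rational(1, 7), 0, Add(-2, Mul(-2, 4), Mul(7, 0), Mul(7, 0, 4))), Pow(23, -1))) = Add(Mul(-7, Rational(1, 24)), Mul(Mul(Rational(1, 7), 0, Add(-2, -8, 0, 0)), Rational(1, 23))) = Add(Rational(-7, 24), Mul(Mul(Rational(1, 7), 0, -10), Rational(1, 23))) = Add(Rational(-7, 24), Mul(0, Rational(1, 23))) = Add(Rational(-7, 24), 0) = Rational(-7, 24) ≈ -0.29167)
Pow(Add(-32, x), 2) = Pow(Add(-32, Rational(-7, 24)), 2) = Pow(Rational(-775, 24), 2) = Rational(600625, 576)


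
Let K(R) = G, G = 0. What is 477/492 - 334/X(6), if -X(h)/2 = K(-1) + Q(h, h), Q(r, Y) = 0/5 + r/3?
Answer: 13853/164 ≈ 84.469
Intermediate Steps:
Q(r, Y) = r/3 (Q(r, Y) = 0*(⅕) + r*(⅓) = 0 + r/3 = r/3)
K(R) = 0
X(h) = -2*h/3 (X(h) = -2*(0 + h/3) = -2*h/3)
477/492 - 334/X(6) = 477/492 - 334/((-⅔*6)) = 477*(1/492) - 334/(-4) = 159/164 - 334*(-¼) = 159/164 + 167/2 = 13853/164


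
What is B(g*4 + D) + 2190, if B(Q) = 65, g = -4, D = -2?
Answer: 2255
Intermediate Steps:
B(g*4 + D) + 2190 = 65 + 2190 = 2255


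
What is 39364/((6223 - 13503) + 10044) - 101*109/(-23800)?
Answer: 241823019/16445800 ≈ 14.704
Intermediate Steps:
39364/((6223 - 13503) + 10044) - 101*109/(-23800) = 39364/(-7280 + 10044) - 11009*(-1/23800) = 39364/2764 + 11009/23800 = 39364*(1/2764) + 11009/23800 = 9841/691 + 11009/23800 = 241823019/16445800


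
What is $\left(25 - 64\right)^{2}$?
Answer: $1521$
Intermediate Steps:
$\left(25 - 64\right)^{2} = \left(-39\right)^{2} = 1521$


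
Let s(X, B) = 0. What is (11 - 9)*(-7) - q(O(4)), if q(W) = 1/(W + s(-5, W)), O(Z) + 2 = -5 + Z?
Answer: -41/3 ≈ -13.667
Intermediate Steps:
O(Z) = -7 + Z (O(Z) = -2 + (-5 + Z) = -7 + Z)
q(W) = 1/W (q(W) = 1/(W + 0) = 1/W)
(11 - 9)*(-7) - q(O(4)) = (11 - 9)*(-7) - 1/(-7 + 4) = 2*(-7) - 1/(-3) = -14 - 1*(-1/3) = -14 + 1/3 = -41/3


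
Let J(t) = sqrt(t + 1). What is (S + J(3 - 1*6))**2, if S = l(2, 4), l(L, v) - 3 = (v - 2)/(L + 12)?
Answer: 386/49 + 44*I*sqrt(2)/7 ≈ 7.8775 + 8.8893*I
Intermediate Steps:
J(t) = sqrt(1 + t)
l(L, v) = 3 + (-2 + v)/(12 + L) (l(L, v) = 3 + (v - 2)/(L + 12) = 3 + (-2 + v)/(12 + L))
S = 22/7 (S = (34 + 4 + 3*2)/(12 + 2) = (34 + 4 + 6)/14 = (1/14)*44 = 22/7 ≈ 3.1429)
(S + J(3 - 1*6))**2 = (22/7 + sqrt(1 + (3 - 1*6)))**2 = (22/7 + sqrt(1 + (3 - 6)))**2 = (22/7 + sqrt(1 - 3))**2 = (22/7 + sqrt(-2))**2 = (22/7 + I*sqrt(2))**2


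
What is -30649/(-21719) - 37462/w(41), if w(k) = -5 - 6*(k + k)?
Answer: 828869731/10794343 ≈ 76.787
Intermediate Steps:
w(k) = -5 - 12*k
-30649/(-21719) - 37462/w(41) = -30649/(-21719) - 37462/(-5 - 12*41) = -30649*(-1/21719) - 37462/(-5 - 492) = 30649/21719 - 37462/(-497) = 30649/21719 - 37462*(-1/497) = 30649/21719 + 37462/497 = 828869731/10794343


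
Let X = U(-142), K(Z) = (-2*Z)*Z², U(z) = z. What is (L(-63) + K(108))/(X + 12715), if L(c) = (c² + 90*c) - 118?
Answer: -2521243/12573 ≈ -200.53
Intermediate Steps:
L(c) = -118 + c² + 90*c
K(Z) = -2*Z³
X = -142
(L(-63) + K(108))/(X + 12715) = ((-118 + (-63)² + 90*(-63)) - 2*108³)/(-142 + 12715) = ((-118 + 3969 - 5670) - 2*1259712)/12573 = (-1819 - 2519424)*(1/12573) = -2521243*1/12573 = -2521243/12573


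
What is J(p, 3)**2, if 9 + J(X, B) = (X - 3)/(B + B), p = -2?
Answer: 3481/36 ≈ 96.694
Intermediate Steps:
J(X, B) = -9 + (-3 + X)/(2*B) (J(X, B) = -9 + (X - 3)/(B + B) = -9 + (-3 + X)/((2*B)) = -9 + (-3 + X)*(1/(2*B)) = -9 + (-3 + X)/(2*B))
J(p, 3)**2 = ((1/2)*(-3 - 2 - 18*3)/3)**2 = ((1/2)*(1/3)*(-3 - 2 - 54))**2 = ((1/2)*(1/3)*(-59))**2 = (-59/6)**2 = 3481/36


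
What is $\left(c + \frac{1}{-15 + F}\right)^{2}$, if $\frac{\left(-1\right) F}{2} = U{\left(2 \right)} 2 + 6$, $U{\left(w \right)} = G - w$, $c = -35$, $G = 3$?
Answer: $\frac{1179396}{961} \approx 1227.3$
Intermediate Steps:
$U{\left(w \right)} = 3 - w$
$F = -16$ ($F = - 2 \left(\left(3 - 2\right) 2 + 6\right) = - 2 \left(1 \cdot 2 + 6\right) = - 2 \left(2 + 6\right) = \left(-2\right) 8 = -16$)
$\left(c + \frac{1}{-15 + F}\right)^{2} = \left(-35 + \frac{1}{-15 - 16}\right)^{2} = \left(-35 + \frac{1}{-31}\right)^{2} = \left(-35 - \frac{1}{31}\right)^{2} = \left(- \frac{1086}{31}\right)^{2} = \frac{1179396}{961}$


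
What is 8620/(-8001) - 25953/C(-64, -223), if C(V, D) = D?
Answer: 205727693/1784223 ≈ 115.30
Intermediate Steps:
8620/(-8001) - 25953/C(-64, -223) = 8620/(-8001) - 25953/(-223) = 8620*(-1/8001) - 25953*(-1/223) = -8620/8001 + 25953/223 = 205727693/1784223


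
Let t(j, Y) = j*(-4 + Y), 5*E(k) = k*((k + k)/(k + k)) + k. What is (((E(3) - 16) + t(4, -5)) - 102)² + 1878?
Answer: 630646/25 ≈ 25226.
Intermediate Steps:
E(k) = 2*k/5 (E(k) = (k*((k + k)/(k + k)) + k)/5 = (k*((2*k)/((2*k))) + k)/5 = (k*((2*k)*(1/(2*k))) + k)/5 = (k*1 + k)/5 = (k + k)/5 = (2*k)/5 = 2*k/5)
(((E(3) - 16) + t(4, -5)) - 102)² + 1878 = ((((⅖)*3 - 16) + 4*(-4 - 5)) - 102)² + 1878 = (((6/5 - 16) + 4*(-9)) - 102)² + 1878 = ((-74/5 - 36) - 102)² + 1878 = (-254/5 - 102)² + 1878 = (-764/5)² + 1878 = 583696/25 + 1878 = 630646/25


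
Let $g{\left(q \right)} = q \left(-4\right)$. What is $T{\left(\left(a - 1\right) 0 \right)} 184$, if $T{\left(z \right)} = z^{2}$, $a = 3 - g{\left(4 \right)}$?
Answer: $0$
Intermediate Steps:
$g{\left(q \right)} = - 4 q$
$a = 19$ ($a = 3 - \left(-4\right) 4 = 3 - -16 = 3 + 16 = 19$)
$T{\left(\left(a - 1\right) 0 \right)} 184 = \left(\left(19 - 1\right) 0\right)^{2} \cdot 184 = \left(18 \cdot 0\right)^{2} \cdot 184 = 0^{2} \cdot 184 = 0 \cdot 184 = 0$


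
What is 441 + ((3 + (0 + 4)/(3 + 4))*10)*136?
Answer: 37087/7 ≈ 5298.1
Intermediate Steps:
441 + ((3 + (0 + 4)/(3 + 4))*10)*136 = 441 + ((3 + 4/7)*10)*136 = 441 + ((25/7)*10)*136 = 441 + (250/7)*136 = 441 + 34000/7 = 37087/7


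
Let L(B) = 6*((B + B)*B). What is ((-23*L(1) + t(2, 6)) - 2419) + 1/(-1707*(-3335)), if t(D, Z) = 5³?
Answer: -14630611649/5692845 ≈ -2570.0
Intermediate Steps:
t(D, Z) = 125
L(B) = 12*B² (L(B) = 6*((2*B)*B) = 6*(2*B²) = 12*B²)
((-23*L(1) + t(2, 6)) - 2419) + 1/(-1707*(-3335)) = ((-276*1² + 125) - 2419) + 1/(-1707*(-3335)) = ((-276 + 125) - 2419) - 1/1707*(-1/3335) = ((-23*12 + 125) - 2419) + 1/5692845 = ((-276 + 125) - 2419) + 1/5692845 = (-151 - 2419) + 1/5692845 = -2570 + 1/5692845 = -14630611649/5692845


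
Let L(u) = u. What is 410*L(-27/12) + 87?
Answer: -1671/2 ≈ -835.50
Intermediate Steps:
410*L(-27/12) + 87 = 410*(-27/12) + 87 = 410*(-27*1/12) + 87 = 410*(-9/4) + 87 = -1845/2 + 87 = -1671/2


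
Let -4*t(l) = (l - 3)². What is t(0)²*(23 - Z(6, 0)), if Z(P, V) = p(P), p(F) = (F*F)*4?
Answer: -9801/16 ≈ -612.56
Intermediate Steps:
p(F) = 4*F² (p(F) = F²*4 = 4*F²)
t(l) = -(-3 + l)²/4 (t(l) = -(l - 3)²/4 = -(-3 + l)²/4)
Z(P, V) = 4*P²
t(0)²*(23 - Z(6, 0)) = (-(-3 + 0)²/4)²*(23 - 4*6²) = (-¼*(-3)²)²*(23 - 4*36) = (-¼*9)²*(23 - 1*144) = (-9/4)²*(23 - 144) = (81/16)*(-121) = -9801/16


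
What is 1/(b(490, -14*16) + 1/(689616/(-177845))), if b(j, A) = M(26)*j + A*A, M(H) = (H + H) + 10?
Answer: 689616/55552528651 ≈ 1.2414e-5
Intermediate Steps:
M(H) = 10 + 2*H (M(H) = 2*H + 10 = 10 + 2*H)
b(j, A) = A² + 62*j (b(j, A) = (10 + 2*26)*j + A*A = (10 + 52)*j + A² = 62*j + A² = A² + 62*j)
1/(b(490, -14*16) + 1/(689616/(-177845))) = 1/(((-14*16)² + 62*490) + 1/(689616/(-177845))) = 1/(((-224)² + 30380) + 1/(689616*(-1/177845))) = 1/((50176 + 30380) + 1/(-689616/177845)) = 1/(80556 - 177845/689616) = 1/(55552528651/689616) = 689616/55552528651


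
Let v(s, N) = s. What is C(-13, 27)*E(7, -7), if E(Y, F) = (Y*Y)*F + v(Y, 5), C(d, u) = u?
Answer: -9072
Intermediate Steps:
E(Y, F) = Y + F*Y**2 (E(Y, F) = (Y*Y)*F + Y = Y**2*F + Y = F*Y**2 + Y = Y + F*Y**2)
C(-13, 27)*E(7, -7) = 27*(7*(1 - 7*7)) = 27*(7*(1 - 49)) = 27*(7*(-48)) = 27*(-336) = -9072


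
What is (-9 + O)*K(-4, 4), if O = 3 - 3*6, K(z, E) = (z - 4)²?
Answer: -1536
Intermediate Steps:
K(z, E) = (-4 + z)²
O = -15 (O = 3 - 18 = -15)
(-9 + O)*K(-4, 4) = (-9 - 15)*(-4 - 4)² = -24*(-8)² = -24*64 = -1536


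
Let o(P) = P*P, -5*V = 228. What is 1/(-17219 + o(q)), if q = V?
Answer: -25/378491 ≈ -6.6052e-5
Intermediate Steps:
V = -228/5 (V = -⅕*228 = -228/5 ≈ -45.600)
q = -228/5 ≈ -45.600
o(P) = P²
1/(-17219 + o(q)) = 1/(-17219 + (-228/5)²) = 1/(-17219 + 51984/25) = 1/(-378491/25) = -25/378491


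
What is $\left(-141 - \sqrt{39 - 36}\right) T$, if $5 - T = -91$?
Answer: $-13536 - 96 \sqrt{3} \approx -13702.0$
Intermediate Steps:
$T = 96$ ($T = 5 - -91 = 5 + 91 = 96$)
$\left(-141 - \sqrt{39 - 36}\right) T = \left(-141 - \sqrt{39 - 36}\right) 96 = \left(-141 - \sqrt{3}\right) 96 = -13536 - 96 \sqrt{3}$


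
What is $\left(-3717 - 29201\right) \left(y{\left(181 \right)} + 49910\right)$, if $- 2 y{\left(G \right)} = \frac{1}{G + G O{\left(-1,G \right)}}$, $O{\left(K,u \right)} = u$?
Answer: $- \frac{54121643155501}{32942} \approx -1.6429 \cdot 10^{9}$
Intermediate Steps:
$y{\left(G \right)} = - \frac{1}{2 \left(G + G^{2}\right)}$ ($y{\left(G \right)} = - \frac{1}{2 \left(G + G G\right)} = - \frac{1}{2 \left(G + G^{2}\right)}$)
$\left(-3717 - 29201\right) \left(y{\left(181 \right)} + 49910\right) = \left(-3717 - 29201\right) \left(- \frac{1}{2 \cdot 181 \left(1 + 181\right)} + 49910\right) = - 32918 \left(\left(- \frac{1}{2}\right) \frac{1}{181} \cdot \frac{1}{182} + 49910\right) = - 32918 \left(- \frac{1}{65884} + 49910\right) = \left(-32918\right) \frac{3288270439}{65884} = - \frac{54121643155501}{32942}$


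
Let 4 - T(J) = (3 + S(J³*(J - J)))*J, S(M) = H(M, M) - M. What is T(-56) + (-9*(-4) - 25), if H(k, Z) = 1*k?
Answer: 183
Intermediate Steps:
H(k, Z) = k
S(M) = 0 (S(M) = M - M = 0)
T(J) = 4 - 3*J (T(J) = 4 - (3 + 0)*J = 4 - 3*J)
T(-56) + (-9*(-4) - 25) = (4 - 3*(-56)) + (-9*(-4) - 25) = (4 + 168) + (36 - 25) = 172 + 11 = 183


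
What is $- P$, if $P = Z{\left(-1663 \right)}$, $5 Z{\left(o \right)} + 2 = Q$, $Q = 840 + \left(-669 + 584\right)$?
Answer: $- \frac{753}{5} \approx -150.6$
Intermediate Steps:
$Q = 755$ ($Q = 840 - 85 = 755$)
$Z{\left(o \right)} = \frac{753}{5}$ ($Z{\left(o \right)} = - \frac{2}{5} + \frac{1}{5} \cdot 755 = - \frac{2}{5} + 151 = \frac{753}{5}$)
$P = \frac{753}{5} \approx 150.6$
$- P = \left(-1\right) \frac{753}{5} = - \frac{753}{5}$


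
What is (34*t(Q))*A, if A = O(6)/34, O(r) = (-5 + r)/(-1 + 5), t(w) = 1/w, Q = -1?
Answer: -¼ ≈ -0.25000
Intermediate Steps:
O(r) = -5/4 + r/4 (O(r) = (-5 + r)/4 = (-5 + r)*(¼) = -5/4 + r/4)
A = 1/136 (A = (-5/4 + (¼)*6)/34 = (-5/4 + 3/2)*(1/34) = (¼)*(1/34) = 1/136 ≈ 0.0073529)
(34*t(Q))*A = (34/(-1))*(1/136) = (34*(-1))*(1/136) = -34*1/136 = -¼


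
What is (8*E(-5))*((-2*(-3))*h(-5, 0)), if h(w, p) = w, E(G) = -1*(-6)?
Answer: -1440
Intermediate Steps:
E(G) = 6
(8*E(-5))*((-2*(-3))*h(-5, 0)) = (8*6)*(-2*(-3)*(-5)) = 48*(6*(-5)) = 48*(-30) = -1440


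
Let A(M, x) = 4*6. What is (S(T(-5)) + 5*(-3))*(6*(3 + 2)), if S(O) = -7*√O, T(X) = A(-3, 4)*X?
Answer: -450 - 420*I*√30 ≈ -450.0 - 2300.4*I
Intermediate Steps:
A(M, x) = 24
T(X) = 24*X
(S(T(-5)) + 5*(-3))*(6*(3 + 2)) = (-7*2*I*√30 + 5*(-3))*(6*(3 + 2)) = (-14*I*√30 - 15)*(6*5) = (-14*I*√30 - 15)*30 = (-15 - 14*I*√30)*30 = -450 - 420*I*√30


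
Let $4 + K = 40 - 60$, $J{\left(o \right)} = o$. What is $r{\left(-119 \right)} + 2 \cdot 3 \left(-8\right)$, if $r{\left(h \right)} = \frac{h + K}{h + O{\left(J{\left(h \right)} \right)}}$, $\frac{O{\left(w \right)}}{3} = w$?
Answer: $- \frac{22705}{476} \approx -47.7$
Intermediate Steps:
$O{\left(w \right)} = 3 w$
$K = -24$ ($K = -4 + \left(40 - 60\right) = -4 - 20 = -24$)
$r{\left(h \right)} = \frac{-24 + h}{4 h}$ ($r{\left(h \right)} = \frac{h - 24}{h + 3 h} = \frac{-24 + h}{4 h}$)
$r{\left(-119 \right)} + 2 \cdot 3 \left(-8\right) = \frac{-24 - 119}{4 \left(-119\right)} + 2 \cdot 3 \left(-8\right) = \frac{1}{4} \left(- \frac{1}{119}\right) \left(-143\right) + 6 \left(-8\right) = \frac{143}{476} - 48 = - \frac{22705}{476}$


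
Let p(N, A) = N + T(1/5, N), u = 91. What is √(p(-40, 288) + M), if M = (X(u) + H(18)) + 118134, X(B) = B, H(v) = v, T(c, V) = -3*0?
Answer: 31*√123 ≈ 343.81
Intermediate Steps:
T(c, V) = 0
p(N, A) = N (p(N, A) = N + 0 = N)
M = 118243 (M = (91 + 18) + 118134 = 109 + 118134 = 118243)
√(p(-40, 288) + M) = √(-40 + 118243) = √118203 = 31*√123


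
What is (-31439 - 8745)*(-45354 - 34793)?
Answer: 3220627048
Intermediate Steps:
(-31439 - 8745)*(-45354 - 34793) = -40184*(-80147) = 3220627048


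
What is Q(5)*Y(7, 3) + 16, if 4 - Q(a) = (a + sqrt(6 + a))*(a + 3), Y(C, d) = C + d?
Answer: -344 - 80*sqrt(11) ≈ -609.33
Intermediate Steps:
Q(a) = 4 - (3 + a)*(a + sqrt(6 + a)) (Q(a) = 4 - (a + sqrt(6 + a))*(a + 3) = 4 - (a + sqrt(6 + a))*(3 + a) = 4 - (3 + a)*(a + sqrt(6 + a)))
Q(5)*Y(7, 3) + 16 = (4 - 1*5**2 - 3*5 - 3*sqrt(6 + 5) - 1*5*sqrt(6 + 5))*(7 + 3) + 16 = (4 - 1*25 - 15 - 3*sqrt(11) - 1*5*sqrt(11))*10 + 16 = (4 - 25 - 15 - 3*sqrt(11) - 5*sqrt(11))*10 + 16 = (-36 - 8*sqrt(11))*10 + 16 = (-360 - 80*sqrt(11)) + 16 = -344 - 80*sqrt(11)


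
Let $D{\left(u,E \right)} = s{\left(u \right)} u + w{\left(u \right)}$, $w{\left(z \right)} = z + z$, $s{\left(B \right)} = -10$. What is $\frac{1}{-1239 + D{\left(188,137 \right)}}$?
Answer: $- \frac{1}{2743} \approx -0.00036456$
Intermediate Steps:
$w{\left(z \right)} = 2 z$
$D{\left(u,E \right)} = - 8 u$ ($D{\left(u,E \right)} = - 10 u + 2 u = - 8 u$)
$\frac{1}{-1239 + D{\left(188,137 \right)}} = \frac{1}{-1239 - 1504} = \frac{1}{-2743} = - \frac{1}{2743}$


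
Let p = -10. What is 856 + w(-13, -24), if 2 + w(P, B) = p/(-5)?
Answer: 856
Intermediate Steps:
w(P, B) = 0 (w(P, B) = -2 - 10/(-5) = -2 - 10*(-⅕) = -2 + 2 = 0)
856 + w(-13, -24) = 856 + 0 = 856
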